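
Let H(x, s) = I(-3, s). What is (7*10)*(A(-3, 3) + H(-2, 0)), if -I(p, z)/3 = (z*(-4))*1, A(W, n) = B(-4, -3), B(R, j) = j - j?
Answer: 0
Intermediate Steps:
B(R, j) = 0
A(W, n) = 0
I(p, z) = 12*z (I(p, z) = -3*z*(-4) = -3*(-4*z) = -(-12)*z = 12*z)
H(x, s) = 12*s
(7*10)*(A(-3, 3) + H(-2, 0)) = (7*10)*(0 + 12*0) = 70*(0 + 0) = 70*0 = 0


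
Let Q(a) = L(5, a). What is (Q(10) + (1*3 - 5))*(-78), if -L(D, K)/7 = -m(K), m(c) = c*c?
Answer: -54444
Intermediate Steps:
m(c) = c²
L(D, K) = 7*K² (L(D, K) = -(-7)*K² = 7*K²)
Q(a) = 7*a²
(Q(10) + (1*3 - 5))*(-78) = (7*10² + (1*3 - 5))*(-78) = (7*100 + (3 - 5))*(-78) = (700 - 2)*(-78) = 698*(-78) = -54444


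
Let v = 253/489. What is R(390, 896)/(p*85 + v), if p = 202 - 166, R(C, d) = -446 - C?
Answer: -408804/1496593 ≈ -0.27316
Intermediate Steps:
v = 253/489 (v = 253*(1/489) = 253/489 ≈ 0.51738)
p = 36
R(390, 896)/(p*85 + v) = (-446 - 1*390)/(36*85 + 253/489) = (-446 - 390)/(3060 + 253/489) = -836/1496593/489 = -836*489/1496593 = -408804/1496593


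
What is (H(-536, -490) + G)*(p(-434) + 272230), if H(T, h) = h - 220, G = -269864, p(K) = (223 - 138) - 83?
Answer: -73658901168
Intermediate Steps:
p(K) = 2 (p(K) = 85 - 83 = 2)
H(T, h) = -220 + h
(H(-536, -490) + G)*(p(-434) + 272230) = ((-220 - 490) - 269864)*(2 + 272230) = (-710 - 269864)*272232 = -270574*272232 = -73658901168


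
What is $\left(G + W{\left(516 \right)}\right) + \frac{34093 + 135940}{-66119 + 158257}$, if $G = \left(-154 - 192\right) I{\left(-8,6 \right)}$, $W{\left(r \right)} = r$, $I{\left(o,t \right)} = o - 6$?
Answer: $\frac{494029713}{92138} \approx 5361.8$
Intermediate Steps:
$I{\left(o,t \right)} = -6 + o$
$G = 4844$ ($G = \left(-154 - 192\right) \left(-6 - 8\right) = \left(-346\right) \left(-14\right) = 4844$)
$\left(G + W{\left(516 \right)}\right) + \frac{34093 + 135940}{-66119 + 158257} = \left(4844 + 516\right) + \frac{34093 + 135940}{-66119 + 158257} = 5360 + \frac{170033}{92138} = \frac{494029713}{92138}$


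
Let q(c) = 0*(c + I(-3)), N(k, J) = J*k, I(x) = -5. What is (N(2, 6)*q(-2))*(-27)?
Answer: 0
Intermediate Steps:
q(c) = 0 (q(c) = 0*(c - 5) = 0*(-5 + c) = 0)
(N(2, 6)*q(-2))*(-27) = ((6*2)*0)*(-27) = (12*0)*(-27) = 0*(-27) = 0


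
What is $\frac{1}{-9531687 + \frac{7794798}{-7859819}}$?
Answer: $- \frac{714529}{6810667489041} \approx -1.0491 \cdot 10^{-7}$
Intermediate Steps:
$\frac{1}{-9531687 + \frac{7794798}{-7859819}} = \frac{1}{-9531687 + 7794798 \left(- \frac{1}{7859819}\right)} = \frac{1}{-9531687 - \frac{708618}{714529}} = \frac{1}{- \frac{6810667489041}{714529}} = - \frac{714529}{6810667489041}$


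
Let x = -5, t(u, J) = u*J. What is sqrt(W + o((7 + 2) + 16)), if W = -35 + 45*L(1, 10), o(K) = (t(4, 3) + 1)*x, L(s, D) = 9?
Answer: sqrt(305) ≈ 17.464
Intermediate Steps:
t(u, J) = J*u
o(K) = -65 (o(K) = (3*4 + 1)*(-5) = (12 + 1)*(-5) = 13*(-5) = -65)
W = 370 (W = -35 + 45*9 = -35 + 405 = 370)
sqrt(W + o((7 + 2) + 16)) = sqrt(370 - 65) = sqrt(305)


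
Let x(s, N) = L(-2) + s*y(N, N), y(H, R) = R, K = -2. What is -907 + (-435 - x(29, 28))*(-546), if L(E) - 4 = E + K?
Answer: 679955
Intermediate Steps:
L(E) = 2 + E (L(E) = 4 + (E - 2) = 4 + (-2 + E) = 2 + E)
x(s, N) = N*s (x(s, N) = (2 - 2) + s*N = 0 + N*s = N*s)
-907 + (-435 - x(29, 28))*(-546) = -907 + (-435 - 28*29)*(-546) = -907 + (-435 - 1*812)*(-546) = -907 + (-435 - 812)*(-546) = -907 - 1247*(-546) = -907 + 680862 = 679955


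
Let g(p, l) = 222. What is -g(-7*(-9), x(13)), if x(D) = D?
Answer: -222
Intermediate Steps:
-g(-7*(-9), x(13)) = -1*222 = -222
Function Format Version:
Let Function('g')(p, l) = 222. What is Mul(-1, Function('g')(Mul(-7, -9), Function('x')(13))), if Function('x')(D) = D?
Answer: -222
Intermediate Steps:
Mul(-1, Function('g')(Mul(-7, -9), Function('x')(13))) = Mul(-1, 222) = -222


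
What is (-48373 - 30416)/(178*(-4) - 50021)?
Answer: 26263/16911 ≈ 1.5530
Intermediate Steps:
(-48373 - 30416)/(178*(-4) - 50021) = -78789/(-712 - 50021) = -78789/(-50733) = -78789*(-1/50733) = 26263/16911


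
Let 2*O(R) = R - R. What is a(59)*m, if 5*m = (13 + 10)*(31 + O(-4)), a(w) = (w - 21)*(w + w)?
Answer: 3197092/5 ≈ 6.3942e+5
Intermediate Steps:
O(R) = 0 (O(R) = (R - R)/2 = (1/2)*0 = 0)
a(w) = 2*w*(-21 + w) (a(w) = (-21 + w)*(2*w) = 2*w*(-21 + w))
m = 713/5 (m = ((13 + 10)*(31 + 0))/5 = (23*31)/5 = (1/5)*713 = 713/5 ≈ 142.60)
a(59)*m = (2*59*(-21 + 59))*(713/5) = (2*59*38)*(713/5) = 4484*(713/5) = 3197092/5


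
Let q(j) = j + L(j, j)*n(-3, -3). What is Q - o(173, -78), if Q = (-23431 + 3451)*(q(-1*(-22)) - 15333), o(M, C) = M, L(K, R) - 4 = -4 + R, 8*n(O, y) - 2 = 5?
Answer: 305528992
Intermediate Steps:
n(O, y) = 7/8 (n(O, y) = ¼ + (⅛)*5 = ¼ + 5/8 = 7/8)
L(K, R) = R (L(K, R) = 4 + (-4 + R) = R)
q(j) = 15*j/8 (q(j) = j + j*(7/8) = j + 7*j/8 = 15*j/8)
Q = 305529165 (Q = (-23431 + 3451)*(15*(-1*(-22))/8 - 15333) = -19980*((15/8)*22 - 15333) = -19980*(165/4 - 15333) = -19980*(-61167/4) = 305529165)
Q - o(173, -78) = 305529165 - 1*173 = 305529165 - 173 = 305528992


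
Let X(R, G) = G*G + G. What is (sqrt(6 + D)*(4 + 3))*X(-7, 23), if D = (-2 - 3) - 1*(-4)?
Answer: 3864*sqrt(5) ≈ 8640.2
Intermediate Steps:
D = -1 (D = -5 + 4 = -1)
X(R, G) = G + G**2 (X(R, G) = G**2 + G = G + G**2)
(sqrt(6 + D)*(4 + 3))*X(-7, 23) = (sqrt(6 - 1)*(4 + 3))*(23*(1 + 23)) = (sqrt(5)*7)*(23*24) = (7*sqrt(5))*552 = 3864*sqrt(5)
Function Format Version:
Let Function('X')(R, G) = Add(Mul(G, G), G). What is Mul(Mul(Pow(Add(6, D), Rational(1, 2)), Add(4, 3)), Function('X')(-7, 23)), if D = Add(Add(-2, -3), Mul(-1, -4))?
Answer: Mul(3864, Pow(5, Rational(1, 2))) ≈ 8640.2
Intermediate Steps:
D = -1 (D = Add(-5, 4) = -1)
Function('X')(R, G) = Add(G, Pow(G, 2)) (Function('X')(R, G) = Add(Pow(G, 2), G) = Add(G, Pow(G, 2)))
Mul(Mul(Pow(Add(6, D), Rational(1, 2)), Add(4, 3)), Function('X')(-7, 23)) = Mul(Mul(Pow(Add(6, -1), Rational(1, 2)), Add(4, 3)), Mul(23, Add(1, 23))) = Mul(Mul(Pow(5, Rational(1, 2)), 7), Mul(23, 24)) = Mul(Mul(7, Pow(5, Rational(1, 2))), 552) = Mul(3864, Pow(5, Rational(1, 2)))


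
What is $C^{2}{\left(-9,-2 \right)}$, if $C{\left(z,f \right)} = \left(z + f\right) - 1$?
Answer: $144$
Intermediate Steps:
$C{\left(z,f \right)} = -1 + f + z$ ($C{\left(z,f \right)} = \left(f + z\right) - 1 = -1 + f + z$)
$C^{2}{\left(-9,-2 \right)} = \left(-1 - 2 - 9\right)^{2} = \left(-12\right)^{2} = 144$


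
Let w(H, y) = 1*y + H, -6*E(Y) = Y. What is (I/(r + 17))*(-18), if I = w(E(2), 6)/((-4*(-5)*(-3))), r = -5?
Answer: 17/120 ≈ 0.14167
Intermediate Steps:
E(Y) = -Y/6
w(H, y) = H + y (w(H, y) = y + H = H + y)
I = -17/180 (I = (-⅙*2 + 6)/((-4*(-5)*(-3))) = (-⅓ + 6)/((20*(-3))) = (17/3)/(-60) = (17/3)*(-1/60) = -17/180 ≈ -0.094444)
(I/(r + 17))*(-18) = (-17/180/(-5 + 17))*(-18) = (-17/180/12)*(-18) = ((1/12)*(-17/180))*(-18) = -17/2160*(-18) = 17/120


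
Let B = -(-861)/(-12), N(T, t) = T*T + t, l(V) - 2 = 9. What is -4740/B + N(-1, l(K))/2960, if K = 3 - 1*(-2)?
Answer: 14031261/212380 ≈ 66.067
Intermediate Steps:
K = 5 (K = 3 + 2 = 5)
l(V) = 11 (l(V) = 2 + 9 = 11)
N(T, t) = t + T**2 (N(T, t) = T**2 + t = t + T**2)
B = -287/4 (B = -(-861)*(-1)/12 = -123*7/12 = -287/4 ≈ -71.750)
-4740/B + N(-1, l(K))/2960 = -4740/(-287/4) + (11 + (-1)**2)/2960 = -4740*(-4/287) + (11 + 1)*(1/2960) = 18960/287 + 12*(1/2960) = 18960/287 + 3/740 = 14031261/212380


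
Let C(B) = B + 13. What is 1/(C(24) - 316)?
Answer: -1/279 ≈ -0.0035842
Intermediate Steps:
C(B) = 13 + B
1/(C(24) - 316) = 1/((13 + 24) - 316) = 1/(37 - 316) = 1/(-279) = -1/279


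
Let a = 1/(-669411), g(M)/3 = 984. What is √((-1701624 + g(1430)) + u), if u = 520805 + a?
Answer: I*√58646140179894102/223137 ≈ 1085.3*I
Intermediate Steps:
g(M) = 2952 (g(M) = 3*984 = 2952)
a = -1/669411 ≈ -1.4939e-6
u = 348632595854/669411 (u = 520805 - 1/669411 = 348632595854/669411 ≈ 5.2081e+5)
√((-1701624 + g(1430)) + u) = √((-1701624 + 2952) + 348632595854/669411) = √(-1698672 + 348632595854/669411) = √(-788477126338/669411) = I*√58646140179894102/223137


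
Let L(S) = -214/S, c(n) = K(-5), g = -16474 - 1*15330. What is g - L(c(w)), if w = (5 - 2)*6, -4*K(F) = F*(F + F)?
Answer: -795528/25 ≈ -31821.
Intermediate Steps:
g = -31804 (g = -16474 - 15330 = -31804)
K(F) = -F**2/2 (K(F) = -F*(F + F)/4 = -F*2*F/4 = -F**2/2)
w = 18 (w = 3*6 = 18)
c(n) = -25/2 (c(n) = -1/2*(-5)**2 = -1/2*25 = -25/2)
g - L(c(w)) = -31804 - (-214)/(-25/2) = -31804 - (-214)*(-2)/25 = -31804 - 1*428/25 = -31804 - 428/25 = -795528/25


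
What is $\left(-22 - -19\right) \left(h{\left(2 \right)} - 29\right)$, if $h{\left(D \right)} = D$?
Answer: $81$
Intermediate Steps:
$\left(-22 - -19\right) \left(h{\left(2 \right)} - 29\right) = \left(-22 - -19\right) \left(2 - 29\right) = \left(-22 + 19\right) \left(-27\right) = \left(-3\right) \left(-27\right) = 81$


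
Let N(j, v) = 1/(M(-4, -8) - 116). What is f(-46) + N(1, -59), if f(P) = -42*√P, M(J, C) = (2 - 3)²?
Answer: -1/115 - 42*I*√46 ≈ -0.0086956 - 284.86*I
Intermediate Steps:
M(J, C) = 1 (M(J, C) = (-1)² = 1)
N(j, v) = -1/115 (N(j, v) = 1/(1 - 116) = 1/(-115) = -1/115)
f(-46) + N(1, -59) = -42*I*√46 - 1/115 = -1/115 - 42*I*√46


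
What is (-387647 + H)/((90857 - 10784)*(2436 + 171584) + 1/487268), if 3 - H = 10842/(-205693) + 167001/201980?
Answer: -1961867684590312438181/70521419328359233235662835 ≈ -2.7819e-5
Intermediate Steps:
H = 92476546887/41545872140 (H = 3 - (10842/(-205693) + 167001/201980) = 3 - (10842*(-1/205693) + 167001*(1/201980)) = 3 - (-10842/205693 + 167001/201980) = 3 - 1*32161069533/41545872140 = 3 - 32161069533/41545872140 = 92476546887/41545872140 ≈ 2.2259)
(-387647 + H)/((90857 - 10784)*(2436 + 171584) + 1/487268) = (-387647 + 92476546887/41545872140)/((90857 - 10784)*(2436 + 171584) + 1/487268) = -16105040220907693/(41545872140*(80073*174020 + 1/487268)) = -16105040220907693/(41545872140*(13934303460 + 1/487268)) = -16105040220907693/(41545872140*6789740178347281/487268) = -16105040220907693/41545872140*487268/6789740178347281 = -1961867684590312438181/70521419328359233235662835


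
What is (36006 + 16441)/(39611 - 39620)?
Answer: -52447/9 ≈ -5827.4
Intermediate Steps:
(36006 + 16441)/(39611 - 39620) = 52447/(-9) = 52447*(-⅑) = -52447/9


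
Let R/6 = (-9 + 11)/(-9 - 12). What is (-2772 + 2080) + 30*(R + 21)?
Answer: -554/7 ≈ -79.143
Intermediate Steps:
R = -4/7 (R = 6*((-9 + 11)/(-9 - 12)) = 6*(2/(-21)) = 6*(2*(-1/21)) = 6*(-2/21) = -4/7 ≈ -0.57143)
(-2772 + 2080) + 30*(R + 21) = (-2772 + 2080) + 30*(-4/7 + 21) = -692 + 30*(143/7) = -692 + 4290/7 = -554/7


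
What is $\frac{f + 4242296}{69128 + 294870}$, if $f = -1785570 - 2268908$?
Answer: $\frac{4083}{7913} \approx 0.51599$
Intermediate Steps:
$f = -4054478$ ($f = -1785570 - 2268908 = -4054478$)
$\frac{f + 4242296}{69128 + 294870} = \frac{-4054478 + 4242296}{69128 + 294870} = \frac{187818}{363998} = 187818 \cdot \frac{1}{363998} = \frac{4083}{7913}$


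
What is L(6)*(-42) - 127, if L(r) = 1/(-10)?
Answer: -614/5 ≈ -122.80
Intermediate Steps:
L(r) = -⅒
L(6)*(-42) - 127 = -⅒*(-42) - 127 = 21/5 - 127 = -614/5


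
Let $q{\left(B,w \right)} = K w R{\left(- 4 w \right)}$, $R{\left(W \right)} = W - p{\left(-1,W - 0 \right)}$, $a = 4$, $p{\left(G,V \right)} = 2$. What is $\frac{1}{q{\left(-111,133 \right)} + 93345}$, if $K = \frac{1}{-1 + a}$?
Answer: $\frac{1}{69671} \approx 1.4353 \cdot 10^{-5}$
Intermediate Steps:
$R{\left(W \right)} = -2 + W$ ($R{\left(W \right)} = W - 2 = -2 + W$)
$K = \frac{1}{3}$ ($K = \frac{1}{-1 + 4} = \frac{1}{3} \approx 0.33333$)
$q{\left(B,w \right)} = \frac{w \left(-2 - 4 w\right)}{3}$ ($q{\left(B,w \right)} = \frac{w}{3} \left(-2 - 4 w\right) = \frac{w \left(-2 - 4 w\right)}{3}$)
$\frac{1}{q{\left(-111,133 \right)} + 93345} = \frac{1}{\left(- \frac{2}{3}\right) 133 \left(1 + 2 \cdot 133\right) + 93345} = \frac{1}{\left(- \frac{2}{3}\right) 133 \left(1 + 266\right) + 93345} = \frac{1}{\left(- \frac{2}{3}\right) 133 \cdot 267 + 93345} = \frac{1}{-23674 + 93345} = \frac{1}{69671}$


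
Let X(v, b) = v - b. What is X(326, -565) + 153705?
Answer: 154596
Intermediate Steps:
X(326, -565) + 153705 = (326 - 1*(-565)) + 153705 = (326 + 565) + 153705 = 891 + 153705 = 154596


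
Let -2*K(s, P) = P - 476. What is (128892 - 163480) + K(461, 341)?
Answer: -69041/2 ≈ -34521.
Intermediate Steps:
K(s, P) = 238 - P/2 (K(s, P) = -(P - 476)/2 = -(-476 + P)/2 = 238 - P/2)
(128892 - 163480) + K(461, 341) = (128892 - 163480) + (238 - ½*341) = -34588 + (238 - 341/2) = -34588 + 135/2 = -69041/2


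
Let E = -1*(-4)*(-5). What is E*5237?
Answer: -104740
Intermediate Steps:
E = -20 (E = 4*(-5) = -20)
E*5237 = -20*5237 = -104740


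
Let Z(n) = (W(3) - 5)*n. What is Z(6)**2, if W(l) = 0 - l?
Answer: 2304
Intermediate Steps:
W(l) = -l
Z(n) = -8*n (Z(n) = (-1*3 - 5)*n = (-3 - 5)*n = -8*n)
Z(6)**2 = (-8*6)**2 = (-48)**2 = 2304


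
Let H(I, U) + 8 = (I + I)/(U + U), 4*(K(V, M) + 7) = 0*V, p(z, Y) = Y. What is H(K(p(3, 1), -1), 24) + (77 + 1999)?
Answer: 49625/24 ≈ 2067.7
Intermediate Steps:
K(V, M) = -7 (K(V, M) = -7 + (0*V)/4 = -7 + (¼)*0 = -7 + 0 = -7)
H(I, U) = -8 + I/U (H(I, U) = -8 + (I + I)/(U + U) = -8 + (2*I)/((2*U)) = -8 + (2*I)*(1/(2*U)) = -8 + I/U)
H(K(p(3, 1), -1), 24) + (77 + 1999) = (-8 - 7/24) + (77 + 1999) = (-8 - 7*1/24) + 2076 = (-8 - 7/24) + 2076 = -199/24 + 2076 = 49625/24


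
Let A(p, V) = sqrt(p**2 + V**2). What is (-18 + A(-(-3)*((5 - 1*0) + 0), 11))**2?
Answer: (18 - sqrt(346))**2 ≈ 0.36129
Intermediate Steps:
A(p, V) = sqrt(V**2 + p**2)
(-18 + A(-(-3)*((5 - 1*0) + 0), 11))**2 = (-18 + sqrt(11**2 + (-(-3)*((5 - 1*0) + 0))**2))**2 = (-18 + sqrt(121 + (-(-3)*((5 + 0) + 0))**2))**2 = (-18 + sqrt(121 + (-(-3)*(5 + 0))**2))**2 = (-18 + sqrt(121 + (-(-3)*5)**2))**2 = (-18 + sqrt(121 + (-1*(-15))**2))**2 = (-18 + sqrt(121 + 15**2))**2 = (-18 + sqrt(121 + 225))**2 = (-18 + sqrt(346))**2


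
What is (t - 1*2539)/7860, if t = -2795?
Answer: -889/1310 ≈ -0.67863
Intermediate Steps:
(t - 1*2539)/7860 = (-2795 - 1*2539)/7860 = (-2795 - 2539)*(1/7860) = -5334*1/7860 = -889/1310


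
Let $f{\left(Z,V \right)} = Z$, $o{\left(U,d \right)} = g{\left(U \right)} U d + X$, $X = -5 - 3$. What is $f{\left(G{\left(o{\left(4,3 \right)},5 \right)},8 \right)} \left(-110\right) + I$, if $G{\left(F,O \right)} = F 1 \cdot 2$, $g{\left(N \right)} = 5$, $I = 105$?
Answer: $-11335$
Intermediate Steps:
$X = -8$ ($X = -5 - 3 = -8$)
$o{\left(U,d \right)} = -8 + 5 U d$ ($o{\left(U,d \right)} = 5 U d - 8 = -8 + 5 U d$)
$G{\left(F,O \right)} = 2 F$ ($G{\left(F,O \right)} = F 2 = 2 F$)
$f{\left(G{\left(o{\left(4,3 \right)},5 \right)},8 \right)} \left(-110\right) + I = 2 \left(-8 + 5 \cdot 4 \cdot 3\right) \left(-110\right) + 105 = 2 \left(-8 + 60\right) \left(-110\right) + 105 = 2 \cdot 52 \left(-110\right) + 105 = 104 \left(-110\right) + 105 = -11440 + 105 = -11335$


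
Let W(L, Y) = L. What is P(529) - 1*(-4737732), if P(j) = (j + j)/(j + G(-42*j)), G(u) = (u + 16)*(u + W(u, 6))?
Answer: 8835723310310/1864969 ≈ 4.7377e+6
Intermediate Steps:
G(u) = 2*u*(16 + u) (G(u) = (u + 16)*(u + u) = (16 + u)*(2*u) = 2*u*(16 + u))
P(j) = 2*j/(j - 84*j*(16 - 42*j)) (P(j) = (j + j)/(j + 2*(-42*j)*(16 - 42*j)) = (2*j)/(j - 84*j*(16 - 42*j)) = 2*j/(j - 84*j*(16 - 42*j)))
P(529) - 1*(-4737732) = 2/(-1343 + 3528*529) - 1*(-4737732) = 2/(-1343 + 1866312) + 4737732 = 2/1864969 + 4737732 = 8835723310310/1864969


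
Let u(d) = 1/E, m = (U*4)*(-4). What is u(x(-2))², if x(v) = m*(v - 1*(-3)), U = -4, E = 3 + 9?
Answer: 1/144 ≈ 0.0069444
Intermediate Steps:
E = 12
m = 64 (m = -4*4*(-4) = -16*(-4) = 64)
x(v) = 192 + 64*v (x(v) = 64*(v - 1*(-3)) = 64*(v + 3) = 64*(3 + v) = 192 + 64*v)
u(d) = 1/12
u(x(-2))² = (1/12)² = 1/144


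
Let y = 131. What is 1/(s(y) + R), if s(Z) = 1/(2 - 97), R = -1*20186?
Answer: -95/1917671 ≈ -4.9539e-5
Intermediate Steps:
R = -20186
s(Z) = -1/95 (s(Z) = 1/(-95) = -1/95)
1/(s(y) + R) = 1/(-1/95 - 20186) = 1/(-1917671/95) = -95/1917671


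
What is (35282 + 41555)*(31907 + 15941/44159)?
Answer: 108263114321898/44159 ≈ 2.4517e+9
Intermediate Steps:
(35282 + 41555)*(31907 + 15941/44159) = 76837*(31907 + 15941*(1/44159)) = 76837*(31907 + 15941/44159) = 76837*(1408997154/44159) = 108263114321898/44159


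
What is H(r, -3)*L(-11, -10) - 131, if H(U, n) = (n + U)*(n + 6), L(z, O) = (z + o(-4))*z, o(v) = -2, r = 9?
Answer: 2443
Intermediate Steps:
L(z, O) = z*(-2 + z) (L(z, O) = (z - 2)*z = (-2 + z)*z = z*(-2 + z))
H(U, n) = (6 + n)*(U + n) (H(U, n) = (U + n)*(6 + n) = (6 + n)*(U + n))
H(r, -3)*L(-11, -10) - 131 = ((-3)**2 + 6*9 + 6*(-3) + 9*(-3))*(-11*(-2 - 11)) - 131 = (9 + 54 - 18 - 27)*(-11*(-13)) - 131 = 18*143 - 131 = 2574 - 131 = 2443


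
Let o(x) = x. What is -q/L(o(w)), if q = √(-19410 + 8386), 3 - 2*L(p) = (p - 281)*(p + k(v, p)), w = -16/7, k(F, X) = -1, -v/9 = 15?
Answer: 196*I*√689/22731 ≈ 0.22633*I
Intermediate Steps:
v = -135 (v = -9*15 = -135)
w = -16/7 (w = -16*⅐ = -16/7 ≈ -2.2857)
L(p) = 3/2 - (-1 + p)*(-281 + p)/2 (L(p) = 3/2 - (p - 281)*(p - 1)/2 = 3/2 - (-281 + p)*(-1 + p)/2 = 3/2 - (-1 + p)*(-281 + p)/2)
q = 4*I*√689 (q = √(-11024) = 4*I*√689 ≈ 105.0*I)
-q/L(o(w)) = -4*I*√689/(-139 + 141*(-16/7) - (-16/7)²/2) = -4*I*√689/(-139 - 2256/7 - ½*256/49) = -4*I*√689/(-139 - 2256/7 - 128/49) = -4*I*√689/(-22731/49) = -4*I*√689*(-49)/22731 = -(-196)*I*√689/22731 = 196*I*√689/22731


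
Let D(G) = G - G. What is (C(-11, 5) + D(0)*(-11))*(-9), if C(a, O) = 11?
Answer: -99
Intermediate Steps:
D(G) = 0
(C(-11, 5) + D(0)*(-11))*(-9) = (11 + 0*(-11))*(-9) = (11 + 0)*(-9) = 11*(-9) = -99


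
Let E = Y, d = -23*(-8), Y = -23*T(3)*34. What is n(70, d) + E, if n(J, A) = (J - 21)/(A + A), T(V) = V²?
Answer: -2589935/368 ≈ -7037.9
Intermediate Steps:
Y = -7038 (Y = -23*3²*34 = -23*9*34 = -207*34 = -7038)
d = 184
n(J, A) = (-21 + J)/(2*A) (n(J, A) = (-21 + J)/((2*A)) = (-21 + J)*(1/(2*A)) = (-21 + J)/(2*A))
E = -7038
n(70, d) + E = (½)*(-21 + 70)/184 - 7038 = (½)*(1/184)*49 - 7038 = 49/368 - 7038 = -2589935/368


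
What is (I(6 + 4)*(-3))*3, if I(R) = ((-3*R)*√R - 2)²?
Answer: -81036 - 1080*√10 ≈ -84451.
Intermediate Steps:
I(R) = (-2 - 3*R^(3/2))² (I(R) = (-3*R^(3/2) - 2)² = (-2 - 3*R^(3/2))²)
(I(6 + 4)*(-3))*3 = ((2 + 3*(6 + 4)^(3/2))²*(-3))*3 = ((2 + 3*10^(3/2))²*(-3))*3 = ((2 + 3*(10*√10))²*(-3))*3 = ((2 + 30*√10)²*(-3))*3 = -3*(2 + 30*√10)²*3 = -9*(2 + 30*√10)²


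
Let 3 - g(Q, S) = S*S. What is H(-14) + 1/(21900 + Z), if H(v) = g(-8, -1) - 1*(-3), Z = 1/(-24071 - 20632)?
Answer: 4895023198/978995699 ≈ 5.0000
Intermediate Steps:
g(Q, S) = 3 - S² (g(Q, S) = 3 - S*S = 3 - S²)
Z = -1/44703 (Z = 1/(-44703) = -1/44703 ≈ -2.2370e-5)
H(v) = 5 (H(v) = (3 - 1*(-1)²) - 1*(-3) = (3 - 1*1) + 3 = (3 - 1) + 3 = 2 + 3 = 5)
H(-14) + 1/(21900 + Z) = 5 + 1/(21900 - 1/44703) = 5 + 1/(978995699/44703) = 5 + 44703/978995699 = 4895023198/978995699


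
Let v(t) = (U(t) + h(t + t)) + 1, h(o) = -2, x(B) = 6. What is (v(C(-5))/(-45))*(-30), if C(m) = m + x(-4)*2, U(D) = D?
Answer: 4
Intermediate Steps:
C(m) = 12 + m (C(m) = m + 6*2 = m + 12 = 12 + m)
v(t) = -1 + t (v(t) = (t - 2) + 1 = (-2 + t) + 1 = -1 + t)
(v(C(-5))/(-45))*(-30) = ((-1 + (12 - 5))/(-45))*(-30) = ((-1 + 7)*(-1/45))*(-30) = (6*(-1/45))*(-30) = -2/15*(-30) = 4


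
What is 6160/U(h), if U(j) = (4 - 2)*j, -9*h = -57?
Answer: 9240/19 ≈ 486.32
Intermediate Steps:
h = 19/3 (h = -1/9*(-57) = 19/3 ≈ 6.3333)
U(j) = 2*j
6160/U(h) = 6160/((2*(19/3))) = 6160/(38/3) = 6160*(3/38) = 9240/19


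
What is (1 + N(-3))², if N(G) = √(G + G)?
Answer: (1 + I*√6)² ≈ -5.0 + 4.899*I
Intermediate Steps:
N(G) = √2*√G (N(G) = √(2*G) = √2*√G)
(1 + N(-3))² = (1 + √2*√(-3))² = (1 + √2*(I*√3))² = (1 + I*√6)²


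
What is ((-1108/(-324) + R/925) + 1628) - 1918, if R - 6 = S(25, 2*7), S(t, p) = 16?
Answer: -21470243/74925 ≈ -286.56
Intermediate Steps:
R = 22 (R = 6 + 16 = 22)
((-1108/(-324) + R/925) + 1628) - 1918 = ((-1108/(-324) + 22/925) + 1628) - 1918 = ((-1108*(-1/324) + 22*(1/925)) + 1628) - 1918 = ((277/81 + 22/925) + 1628) - 1918 = (258007/74925 + 1628) - 1918 = 122235907/74925 - 1918 = -21470243/74925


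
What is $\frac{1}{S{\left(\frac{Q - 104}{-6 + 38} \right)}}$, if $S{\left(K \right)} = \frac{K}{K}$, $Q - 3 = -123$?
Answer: $1$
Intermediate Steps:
$Q = -120$ ($Q = 3 - 123 = -120$)
$S{\left(K \right)} = 1$
$\frac{1}{S{\left(\frac{Q - 104}{-6 + 38} \right)}} = 1^{-1} = 1$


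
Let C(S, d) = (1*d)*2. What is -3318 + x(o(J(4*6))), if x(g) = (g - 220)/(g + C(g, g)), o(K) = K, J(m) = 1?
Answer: -3391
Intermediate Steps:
C(S, d) = 2*d (C(S, d) = d*2 = 2*d)
x(g) = (-220 + g)/(3*g) (x(g) = (g - 220)/(g + 2*g) = (-220 + g)/((3*g)) = (-220 + g)*(1/(3*g)) = (-220 + g)/(3*g))
-3318 + x(o(J(4*6))) = -3318 + (1/3)*(-220 + 1)/1 = -3318 + (1/3)*1*(-219) = -3318 - 73 = -3391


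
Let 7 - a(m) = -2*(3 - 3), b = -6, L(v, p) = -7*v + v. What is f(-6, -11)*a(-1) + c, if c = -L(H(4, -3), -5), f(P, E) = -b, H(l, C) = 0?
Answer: 42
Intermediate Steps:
L(v, p) = -6*v
f(P, E) = 6 (f(P, E) = -1*(-6) = 6)
c = 0 (c = -(-6)*0 = -1*0 = 0)
a(m) = 7 (a(m) = 7 - (-2)*(3 - 3) = 7 - (-2)*0 = 7 - 1*0 = 7 + 0 = 7)
f(-6, -11)*a(-1) + c = 6*7 + 0 = 42 + 0 = 42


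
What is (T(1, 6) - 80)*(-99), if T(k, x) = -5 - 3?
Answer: 8712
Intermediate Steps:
T(k, x) = -8
(T(1, 6) - 80)*(-99) = (-8 - 80)*(-99) = -88*(-99) = 8712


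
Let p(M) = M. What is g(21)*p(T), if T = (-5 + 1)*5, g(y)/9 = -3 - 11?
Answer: 2520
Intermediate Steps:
g(y) = -126 (g(y) = 9*(-3 - 11) = 9*(-14) = -126)
T = -20 (T = -4*5 = -20)
g(21)*p(T) = -126*(-20) = 2520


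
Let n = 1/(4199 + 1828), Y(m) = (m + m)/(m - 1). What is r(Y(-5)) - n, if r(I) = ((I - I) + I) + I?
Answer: 20089/6027 ≈ 3.3332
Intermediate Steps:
Y(m) = 2*m/(-1 + m) (Y(m) = (2*m)/(-1 + m) = 2*m/(-1 + m))
n = 1/6027 ≈ 0.00016592
r(I) = 2*I (r(I) = (0 + I) + I = I + I = 2*I)
r(Y(-5)) - n = 2*(2*(-5)/(-1 - 5)) - 1*1/6027 = 2*(2*(-5)/(-6)) - 1/6027 = 2*(2*(-5)*(-⅙)) - 1/6027 = 2*(5/3) - 1/6027 = 10/3 - 1/6027 = 20089/6027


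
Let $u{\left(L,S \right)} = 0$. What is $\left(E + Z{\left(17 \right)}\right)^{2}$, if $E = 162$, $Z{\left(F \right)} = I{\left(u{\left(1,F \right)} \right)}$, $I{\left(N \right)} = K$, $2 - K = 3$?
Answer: $25921$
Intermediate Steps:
$K = -1$ ($K = 2 - 3 = -1$)
$I{\left(N \right)} = -1$
$Z{\left(F \right)} = -1$
$\left(E + Z{\left(17 \right)}\right)^{2} = \left(162 - 1\right)^{2} = 161^{2} = 25921$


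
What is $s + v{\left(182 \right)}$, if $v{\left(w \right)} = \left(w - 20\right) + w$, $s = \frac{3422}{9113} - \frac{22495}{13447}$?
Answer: $\frac{41995642483}{122542511} \approx 342.7$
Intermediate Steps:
$s = - \frac{158981301}{122542511}$ ($s = 3422 \cdot \frac{1}{9113} - \frac{22495}{13447} = \frac{3422}{9113} - \frac{22495}{13447} = - \frac{158981301}{122542511} \approx -1.2974$)
$v{\left(w \right)} = -20 + 2 w$ ($v{\left(w \right)} = \left(-20 + w\right) + w = -20 + 2 w$)
$s + v{\left(182 \right)} = - \frac{158981301}{122542511} + \left(-20 + 2 \cdot 182\right) = - \frac{158981301}{122542511} + \left(-20 + 364\right) = - \frac{158981301}{122542511} + 344 = \frac{41995642483}{122542511}$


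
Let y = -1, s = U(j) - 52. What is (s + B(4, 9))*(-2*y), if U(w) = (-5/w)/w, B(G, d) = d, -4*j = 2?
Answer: -126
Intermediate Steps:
j = -½ (j = -¼*2 = -½ ≈ -0.50000)
U(w) = -5/w²
s = -72 (s = -5/(-½)² - 52 = -5*4 - 52 = -20 - 52 = -72)
(s + B(4, 9))*(-2*y) = (-72 + 9)*(-2*(-1)) = -63*2 = -126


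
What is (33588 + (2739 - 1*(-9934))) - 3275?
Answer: 42986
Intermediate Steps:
(33588 + (2739 - 1*(-9934))) - 3275 = (33588 + (2739 + 9934)) - 3275 = (33588 + 12673) - 3275 = 46261 - 3275 = 42986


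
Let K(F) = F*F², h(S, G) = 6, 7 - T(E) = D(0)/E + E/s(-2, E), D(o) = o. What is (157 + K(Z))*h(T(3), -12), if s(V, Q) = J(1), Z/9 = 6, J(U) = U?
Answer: 945726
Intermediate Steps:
Z = 54 (Z = 9*6 = 54)
s(V, Q) = 1
T(E) = 7 - E (T(E) = 7 - (0/E + E/1) = 7 - (0 + E*1) = 7 - (0 + E) = 7 - E)
K(F) = F³
(157 + K(Z))*h(T(3), -12) = (157 + 54³)*6 = (157 + 157464)*6 = 157621*6 = 945726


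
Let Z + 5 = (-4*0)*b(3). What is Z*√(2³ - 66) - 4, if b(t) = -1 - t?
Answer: -4 - 5*I*√58 ≈ -4.0 - 38.079*I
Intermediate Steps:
Z = -5 (Z = -5 + (-4*0)*(-1 - 1*3) = -5 + 0*(-1 - 3) = -5 + 0*(-4) = -5 + 0 = -5)
Z*√(2³ - 66) - 4 = -5*√(2³ - 66) - 4 = -5*√(8 - 66) - 4 = -5*I*√58 - 4 = -4 - 5*I*√58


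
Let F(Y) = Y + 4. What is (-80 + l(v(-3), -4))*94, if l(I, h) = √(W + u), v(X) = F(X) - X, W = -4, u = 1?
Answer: -7520 + 94*I*√3 ≈ -7520.0 + 162.81*I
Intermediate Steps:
F(Y) = 4 + Y
v(X) = 4 (v(X) = (4 + X) - X = 4)
l(I, h) = I*√3 (l(I, h) = √(-4 + 1) = √(-3) = I*√3)
(-80 + l(v(-3), -4))*94 = (-80 + I*√3)*94 = -7520 + 94*I*√3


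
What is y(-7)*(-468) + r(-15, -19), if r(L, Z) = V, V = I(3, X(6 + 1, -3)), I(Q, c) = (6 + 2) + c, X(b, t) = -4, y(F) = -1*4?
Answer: 1876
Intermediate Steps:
y(F) = -4
I(Q, c) = 8 + c
V = 4 (V = 8 - 4 = 4)
r(L, Z) = 4
y(-7)*(-468) + r(-15, -19) = -4*(-468) + 4 = 1872 + 4 = 1876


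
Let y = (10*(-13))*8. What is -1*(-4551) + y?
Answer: 3511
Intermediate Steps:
y = -1040 (y = -130*8 = -1040)
-1*(-4551) + y = -1*(-4551) - 1040 = 4551 - 1040 = 3511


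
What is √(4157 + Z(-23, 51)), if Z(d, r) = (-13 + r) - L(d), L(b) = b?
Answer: √4218 ≈ 64.946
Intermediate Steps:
Z(d, r) = -13 + r - d (Z(d, r) = (-13 + r) - d = -13 + r - d)
√(4157 + Z(-23, 51)) = √(4157 + (-13 + 51 - 1*(-23))) = √(4157 + (-13 + 51 + 23)) = √(4157 + 61) = √4218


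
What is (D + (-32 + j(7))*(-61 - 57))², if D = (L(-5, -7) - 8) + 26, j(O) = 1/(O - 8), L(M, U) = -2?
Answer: 15288100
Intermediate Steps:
j(O) = 1/(-8 + O)
D = 16 (D = (-2 - 8) + 26 = -10 + 26 = 16)
(D + (-32 + j(7))*(-61 - 57))² = (16 + (-32 + 1/(-8 + 7))*(-61 - 57))² = (16 + (-32 + 1/(-1))*(-118))² = (16 + (-32 - 1)*(-118))² = (16 - 33*(-118))² = (16 + 3894)² = 3910² = 15288100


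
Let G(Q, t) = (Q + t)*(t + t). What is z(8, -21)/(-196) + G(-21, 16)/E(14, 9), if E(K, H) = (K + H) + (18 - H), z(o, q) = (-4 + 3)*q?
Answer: -143/28 ≈ -5.1071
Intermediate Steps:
z(o, q) = -q
E(K, H) = 18 + K (E(K, H) = (H + K) + (18 - H) = 18 + K)
G(Q, t) = 2*t*(Q + t) (G(Q, t) = (Q + t)*(2*t) = 2*t*(Q + t))
z(8, -21)/(-196) + G(-21, 16)/E(14, 9) = -1*(-21)/(-196) + (2*16*(-21 + 16))/(18 + 14) = 21*(-1/196) + (2*16*(-5))/32 = -3/28 - 160*1/32 = -3/28 - 5 = -143/28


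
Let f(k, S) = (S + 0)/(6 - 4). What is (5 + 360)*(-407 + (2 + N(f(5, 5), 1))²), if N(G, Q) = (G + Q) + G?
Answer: -125195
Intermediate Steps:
f(k, S) = S/2
N(G, Q) = Q + 2*G
(5 + 360)*(-407 + (2 + N(f(5, 5), 1))²) = (5 + 360)*(-407 + (2 + (1 + 2*((½)*5)))²) = 365*(-407 + (2 + (1 + 2*(5/2)))²) = 365*(-407 + (2 + (1 + 5))²) = 365*(-407 + (2 + 6)²) = 365*(-407 + 8²) = 365*(-407 + 64) = 365*(-343) = -125195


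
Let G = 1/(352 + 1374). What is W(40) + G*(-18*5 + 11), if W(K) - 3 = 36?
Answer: 67235/1726 ≈ 38.954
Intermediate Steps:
W(K) = 39 (W(K) = 3 + 36 = 39)
G = 1/1726 ≈ 0.00057937
W(40) + G*(-18*5 + 11) = 39 + (-18*5 + 11)/1726 = 39 + (-90 + 11)/1726 = 39 + (1/1726)*(-79) = 39 - 79/1726 = 67235/1726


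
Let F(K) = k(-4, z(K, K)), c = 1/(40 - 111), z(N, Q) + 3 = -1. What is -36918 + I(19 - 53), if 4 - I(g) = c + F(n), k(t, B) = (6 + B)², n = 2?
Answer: -2621177/71 ≈ -36918.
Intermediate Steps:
z(N, Q) = -4 (z(N, Q) = -3 - 1 = -4)
c = -1/71 (c = 1/(-71) = -1/71 ≈ -0.014085)
F(K) = 4 (F(K) = (6 - 4)² = 2² = 4)
I(g) = 1/71 (I(g) = 4 - (-1/71 + 4) = 4 - 1*283/71 = 4 - 283/71 = 1/71)
-36918 + I(19 - 53) = -36918 + 1/71 = -2621177/71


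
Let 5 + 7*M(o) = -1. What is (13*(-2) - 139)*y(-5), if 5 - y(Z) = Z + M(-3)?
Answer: -12540/7 ≈ -1791.4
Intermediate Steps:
M(o) = -6/7 (M(o) = -5/7 + (1/7)*(-1) = -5/7 - 1/7 = -6/7)
y(Z) = 41/7 - Z (y(Z) = 5 - (Z - 6/7) = 5 - (-6/7 + Z) = 5 + (6/7 - Z) = 41/7 - Z)
(13*(-2) - 139)*y(-5) = (13*(-2) - 139)*(41/7 - 1*(-5)) = (-26 - 139)*(41/7 + 5) = -165*76/7 = -12540/7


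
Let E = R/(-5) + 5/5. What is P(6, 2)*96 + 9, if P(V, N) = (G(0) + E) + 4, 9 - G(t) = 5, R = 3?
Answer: 4077/5 ≈ 815.40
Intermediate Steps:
G(t) = 4 (G(t) = 9 - 1*5 = 9 - 5 = 4)
E = ⅖ (E = 3/(-5) + 5/5 = 3*(-⅕) + 5*(⅕) = -⅗ + 1 = ⅖ ≈ 0.40000)
P(V, N) = 42/5 (P(V, N) = (4 + ⅖) + 4 = 22/5 + 4 = 42/5)
P(6, 2)*96 + 9 = (42/5)*96 + 9 = 4032/5 + 9 = 4077/5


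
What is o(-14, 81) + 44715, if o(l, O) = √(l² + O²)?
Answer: 44715 + √6757 ≈ 44797.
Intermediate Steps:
o(l, O) = √(O² + l²)
o(-14, 81) + 44715 = √(81² + (-14)²) + 44715 = √(6561 + 196) + 44715 = √6757 + 44715 = 44715 + √6757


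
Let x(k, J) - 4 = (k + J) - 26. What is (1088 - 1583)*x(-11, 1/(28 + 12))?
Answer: 130581/8 ≈ 16323.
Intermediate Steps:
x(k, J) = -22 + J + k (x(k, J) = 4 + ((k + J) - 26) = 4 + ((J + k) - 26) = 4 + (-26 + J + k) = -22 + J + k)
(1088 - 1583)*x(-11, 1/(28 + 12)) = (1088 - 1583)*(-22 + 1/(28 + 12) - 11) = -495*(-22 + 1/40 - 11) = -495*(-1319/40) = 130581/8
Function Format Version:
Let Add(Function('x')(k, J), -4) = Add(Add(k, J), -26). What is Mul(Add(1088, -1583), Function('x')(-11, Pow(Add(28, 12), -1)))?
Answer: Rational(130581, 8) ≈ 16323.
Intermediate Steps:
Function('x')(k, J) = Add(-22, J, k) (Function('x')(k, J) = Add(4, Add(Add(k, J), -26)) = Add(4, Add(Add(J, k), -26)) = Add(4, Add(-26, J, k)) = Add(-22, J, k))
Mul(Add(1088, -1583), Function('x')(-11, Pow(Add(28, 12), -1))) = Mul(Add(1088, -1583), Add(-22, Pow(Add(28, 12), -1), -11)) = Mul(-495, Add(-22, Pow(40, -1), -11)) = Mul(-495, Add(-22, Rational(1, 40), -11)) = Mul(-495, Rational(-1319, 40)) = Rational(130581, 8)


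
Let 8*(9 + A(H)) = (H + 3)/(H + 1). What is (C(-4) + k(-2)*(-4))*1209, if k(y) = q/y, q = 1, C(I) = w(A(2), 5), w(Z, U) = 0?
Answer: 2418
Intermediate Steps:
A(H) = -9 + (3 + H)/(8*(1 + H)) (A(H) = -9 + ((H + 3)/(H + 1))/8 = -9 + ((3 + H)/(1 + H))/8 = -9 + (3 + H)/(8*(1 + H)))
C(I) = 0
k(y) = 1/y
(C(-4) + k(-2)*(-4))*1209 = (0 - 4/(-2))*1209 = (0 - 1/2*(-4))*1209 = (0 + 2)*1209 = 2*1209 = 2418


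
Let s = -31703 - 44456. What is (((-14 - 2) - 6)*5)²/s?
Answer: -12100/76159 ≈ -0.15888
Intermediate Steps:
s = -76159
(((-14 - 2) - 6)*5)²/s = (((-14 - 2) - 6)*5)²/(-76159) = ((-16 - 6)*5)²*(-1/76159) = (-22*5)²*(-1/76159) = (-110)²*(-1/76159) = 12100*(-1/76159) = -12100/76159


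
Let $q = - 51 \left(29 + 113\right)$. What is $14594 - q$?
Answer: $21836$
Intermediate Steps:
$q = -7242$ ($q = \left(-51\right) 142 = -7242$)
$14594 - q = 14594 - -7242 = 14594 + 7242 = 21836$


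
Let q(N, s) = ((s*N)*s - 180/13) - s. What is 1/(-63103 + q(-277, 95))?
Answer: -13/33320779 ≈ -3.9015e-7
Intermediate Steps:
q(N, s) = -180/13 - s + N*s² (q(N, s) = ((N*s)*s - 180*1/13) - s = (N*s² - 180/13) - s = (-180/13 + N*s²) - s = -180/13 - s + N*s²)
1/(-63103 + q(-277, 95)) = 1/(-63103 + (-180/13 - 1*95 - 277*95²)) = 1/(-63103 + (-180/13 - 95 - 277*9025)) = 1/(-63103 + (-180/13 - 95 - 2499925)) = 1/(-63103 - 32500440/13) = 1/(-33320779/13) = -13/33320779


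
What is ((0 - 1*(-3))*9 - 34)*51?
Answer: -357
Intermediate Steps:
((0 - 1*(-3))*9 - 34)*51 = ((0 + 3)*9 - 34)*51 = (3*9 - 34)*51 = (27 - 34)*51 = -7*51 = -357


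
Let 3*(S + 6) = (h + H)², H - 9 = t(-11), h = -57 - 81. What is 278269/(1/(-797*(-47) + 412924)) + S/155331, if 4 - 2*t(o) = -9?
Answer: 233607187604831197/1863972 ≈ 1.2533e+11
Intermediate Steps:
h = -138
t(o) = 13/2 (t(o) = 2 - ½*(-9) = 2 + 9/2 = 13/2)
H = 31/2 (H = 9 + 13/2 = 31/2 ≈ 15.500)
S = 59953/12 (S = -6 + (-138 + 31/2)²/3 = -6 + (-245/2)²/3 = -6 + (⅓)*(60025/4) = -6 + 60025/12 = 59953/12 ≈ 4996.1)
278269/(1/(-797*(-47) + 412924)) + S/155331 = 278269/(1/(-797*(-47) + 412924)) + (59953/12)/155331 = 278269/(1/(37459 + 412924)) + (59953/12)*(1/155331) = 278269/(1/450383) + 59953/1863972 = 278269*450383 + 59953/1863972 = 125327627027 + 59953/1863972 = 233607187604831197/1863972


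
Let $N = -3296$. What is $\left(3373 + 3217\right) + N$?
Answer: $3294$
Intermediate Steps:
$\left(3373 + 3217\right) + N = \left(3373 + 3217\right) - 3296 = 6590 - 3296 = 3294$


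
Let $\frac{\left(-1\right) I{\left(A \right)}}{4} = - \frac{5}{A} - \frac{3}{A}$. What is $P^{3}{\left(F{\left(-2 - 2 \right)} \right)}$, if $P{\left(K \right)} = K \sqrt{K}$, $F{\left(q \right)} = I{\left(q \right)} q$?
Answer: $4194304 \sqrt{2} \approx 5.9316 \cdot 10^{6}$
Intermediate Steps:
$I{\left(A \right)} = \frac{32}{A}$ ($I{\left(A \right)} = - 4 \left(- \frac{5}{A} - \frac{3}{A}\right) = - 4 \left(- \frac{8}{A}\right) = \frac{32}{A}$)
$F{\left(q \right)} = 32$ ($F{\left(q \right)} = \frac{32}{q} q = 32$)
$P{\left(K \right)} = K^{\frac{3}{2}}$
$P^{3}{\left(F{\left(-2 - 2 \right)} \right)} = \left(32^{\frac{3}{2}}\right)^{3} = \left(128 \sqrt{2}\right)^{3} = 4194304 \sqrt{2}$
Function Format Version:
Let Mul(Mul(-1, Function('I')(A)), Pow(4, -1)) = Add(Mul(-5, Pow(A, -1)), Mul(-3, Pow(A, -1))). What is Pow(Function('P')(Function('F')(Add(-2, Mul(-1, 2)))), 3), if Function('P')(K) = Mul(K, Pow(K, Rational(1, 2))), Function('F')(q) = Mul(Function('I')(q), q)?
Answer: Mul(4194304, Pow(2, Rational(1, 2))) ≈ 5.9316e+6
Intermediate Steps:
Function('I')(A) = Mul(32, Pow(A, -1)) (Function('I')(A) = Mul(-4, Add(Mul(-5, Pow(A, -1)), Mul(-3, Pow(A, -1)))) = Mul(-4, Mul(-8, Pow(A, -1))) = Mul(32, Pow(A, -1)))
Function('F')(q) = 32 (Function('F')(q) = Mul(Mul(32, Pow(q, -1)), q) = 32)
Function('P')(K) = Pow(K, Rational(3, 2))
Pow(Function('P')(Function('F')(Add(-2, Mul(-1, 2)))), 3) = Pow(Pow(32, Rational(3, 2)), 3) = Pow(Mul(128, Pow(2, Rational(1, 2))), 3) = Mul(4194304, Pow(2, Rational(1, 2)))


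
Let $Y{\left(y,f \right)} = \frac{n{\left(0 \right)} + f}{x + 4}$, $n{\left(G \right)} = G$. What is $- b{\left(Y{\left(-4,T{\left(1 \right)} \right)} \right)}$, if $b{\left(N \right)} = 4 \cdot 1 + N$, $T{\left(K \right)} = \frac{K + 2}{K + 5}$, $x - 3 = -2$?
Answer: $- \frac{41}{10} \approx -4.1$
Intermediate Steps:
$x = 1$ ($x = 3 - 2 = 1$)
$T{\left(K \right)} = \frac{2 + K}{5 + K}$
$Y{\left(y,f \right)} = \frac{f}{5}$ ($Y{\left(y,f \right)} = \frac{0 + f}{1 + 4} = \frac{f}{5}$)
$b{\left(N \right)} = 4 + N$
$- b{\left(Y{\left(-4,T{\left(1 \right)} \right)} \right)} = - (4 + \frac{\frac{1}{5 + 1} \left(2 + 1\right)}{5}) = - (4 + \frac{\frac{1}{6} \cdot 3}{5}) = - (4 + \frac{1}{5} \cdot \frac{1}{2}) = - (4 + \frac{1}{10}) = \left(-1\right) \frac{41}{10} = - \frac{41}{10}$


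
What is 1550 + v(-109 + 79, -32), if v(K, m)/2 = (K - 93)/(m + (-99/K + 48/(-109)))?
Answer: 49500790/31763 ≈ 1558.4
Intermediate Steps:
v(K, m) = 2*(-93 + K)/(-48/109 + m - 99/K) (v(K, m) = 2*((K - 93)/(m + (-99/K + 48/(-109)))) = 2*((-93 + K)/(m + (-99/K + 48*(-1/109)))) = 2*((-93 + K)/(m + (-99/K - 48/109))) = 2*((-93 + K)/(m + (-48/109 - 99/K))) = 2*((-93 + K)/(-48/109 + m - 99/K)) = 2*(-93 + K)/(-48/109 + m - 99/K))
1550 + v(-109 + 79, -32) = 1550 + 218*(-109 + 79)*(-93 + (-109 + 79))/(-10791 - 48*(-109 + 79) + 109*(-109 + 79)*(-32)) = 1550 + 218*(-30)*(-93 - 30)/(-10791 - 48*(-30) + 109*(-30)*(-32)) = 1550 + 218*(-30)*(-123)/(-10791 + 1440 + 104640) = 1550 + 218*(-30)*(-123)/95289 = 1550 + 218*(-30)*(1/95289)*(-123) = 1550 + 268140/31763 = 49500790/31763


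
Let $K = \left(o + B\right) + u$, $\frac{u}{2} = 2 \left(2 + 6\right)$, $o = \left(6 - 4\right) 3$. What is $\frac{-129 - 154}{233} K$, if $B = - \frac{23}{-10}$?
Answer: $- \frac{114049}{2330} \approx -48.948$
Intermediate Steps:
$o = 6$ ($o = 2 \cdot 3 = 6$)
$u = 32$ ($u = 2 \cdot 2 \left(2 + 6\right) = 2 \cdot 2 \cdot 8 = 2 \cdot 16 = 32$)
$B = \frac{23}{10}$ ($B = \left(-23\right) \left(- \frac{1}{10}\right) = \frac{23}{10} \approx 2.3$)
$K = \frac{403}{10}$ ($K = \left(6 + \frac{23}{10}\right) + 32 = \frac{83}{10} + 32 = \frac{403}{10} \approx 40.3$)
$\frac{-129 - 154}{233} K = \frac{-129 - 154}{233} \cdot \frac{403}{10} = \left(-129 - 154\right) \frac{1}{233} \cdot \frac{403}{10} = \left(-283\right) \frac{1}{233} \cdot \frac{403}{10} = \left(- \frac{283}{233}\right) \frac{403}{10} = - \frac{114049}{2330}$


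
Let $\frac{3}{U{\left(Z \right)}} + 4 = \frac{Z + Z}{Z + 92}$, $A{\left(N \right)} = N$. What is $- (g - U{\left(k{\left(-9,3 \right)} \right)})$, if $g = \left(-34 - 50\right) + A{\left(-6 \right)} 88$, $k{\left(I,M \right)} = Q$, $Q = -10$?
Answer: $\frac{35455}{58} \approx 611.29$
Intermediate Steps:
$k{\left(I,M \right)} = -10$
$U{\left(Z \right)} = \frac{3}{-4 + \frac{2 Z}{92 + Z}}$ ($U{\left(Z \right)} = \frac{3}{-4 + \frac{Z + Z}{Z + 92}} = \frac{3}{-4 + \frac{2 Z}{92 + Z}}$)
$g = -612$ ($g = \left(-34 - 50\right) - 528 = -84 - 528 = -612$)
$- (g - U{\left(k{\left(-9,3 \right)} \right)}) = - (-612 - \frac{3 \left(-92 - -10\right)}{2 \left(184 - 10\right)}) = - (-612 - \frac{3 \left(-92 + 10\right)}{2 \cdot 174}) = - (-612 - \frac{3}{2} \cdot \frac{1}{174} \left(-82\right)) = - (-612 - - \frac{41}{58}) = - (-612 + \frac{41}{58}) = \left(-1\right) \left(- \frac{35455}{58}\right) = \frac{35455}{58}$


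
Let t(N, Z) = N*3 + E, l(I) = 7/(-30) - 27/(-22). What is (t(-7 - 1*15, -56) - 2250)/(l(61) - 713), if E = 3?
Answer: 381645/117481 ≈ 3.2486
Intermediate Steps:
l(I) = 164/165 (l(I) = 7*(-1/30) - 27*(-1/22) = -7/30 + 27/22 = 164/165)
t(N, Z) = 3 + 3*N (t(N, Z) = N*3 + 3 = 3*N + 3 = 3 + 3*N)
(t(-7 - 1*15, -56) - 2250)/(l(61) - 713) = ((3 + 3*(-7 - 1*15)) - 2250)/(164/165 - 713) = ((3 + 3*(-7 - 15)) - 2250)/(-117481/165) = ((3 + 3*(-22)) - 2250)*(-165/117481) = ((3 - 66) - 2250)*(-165/117481) = (-63 - 2250)*(-165/117481) = -2313*(-165/117481) = 381645/117481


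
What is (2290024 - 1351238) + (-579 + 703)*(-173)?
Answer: 917334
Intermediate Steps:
(2290024 - 1351238) + (-579 + 703)*(-173) = 938786 + 124*(-173) = 938786 - 21452 = 917334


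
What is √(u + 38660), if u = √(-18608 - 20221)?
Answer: √(38660 + 43*I*√21) ≈ 196.62 + 0.5011*I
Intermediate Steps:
u = 43*I*√21 (u = √(-38829) = 43*I*√21 ≈ 197.05*I)
√(u + 38660) = √(43*I*√21 + 38660) = √(38660 + 43*I*√21)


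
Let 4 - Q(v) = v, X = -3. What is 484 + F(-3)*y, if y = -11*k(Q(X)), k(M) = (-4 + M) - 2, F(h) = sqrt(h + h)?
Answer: 484 - 11*I*sqrt(6) ≈ 484.0 - 26.944*I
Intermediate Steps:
Q(v) = 4 - v
F(h) = sqrt(2)*sqrt(h) (F(h) = sqrt(2*h) = sqrt(2)*sqrt(h))
k(M) = -6 + M
y = -11 (y = -11*(-6 + (4 - 1*(-3))) = -11*(-6 + (4 + 3)) = -11*(-6 + 7) = -11*1 = -11)
484 + F(-3)*y = 484 + (sqrt(2)*sqrt(-3))*(-11) = 484 + (sqrt(2)*(I*sqrt(3)))*(-11) = 484 + (I*sqrt(6))*(-11) = 484 - 11*I*sqrt(6)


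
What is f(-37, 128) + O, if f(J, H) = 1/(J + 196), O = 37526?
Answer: 5966635/159 ≈ 37526.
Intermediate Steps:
f(J, H) = 1/(196 + J)
f(-37, 128) + O = 1/(196 - 37) + 37526 = 1/159 + 37526 = 5966635/159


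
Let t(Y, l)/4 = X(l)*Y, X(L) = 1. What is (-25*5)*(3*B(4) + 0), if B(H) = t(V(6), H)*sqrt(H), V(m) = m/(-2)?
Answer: 9000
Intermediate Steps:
V(m) = -m/2 (V(m) = m*(-1/2) = -m/2)
t(Y, l) = 4*Y (t(Y, l) = 4*(1*Y) = 4*Y)
B(H) = -12*sqrt(H) (B(H) = (4*(-1/2*6))*sqrt(H) = (4*(-3))*sqrt(H) = -12*sqrt(H))
(-25*5)*(3*B(4) + 0) = (-25*5)*(3*(-12*sqrt(4)) + 0) = -125*(3*(-12*2) + 0) = -125*(3*(-24) + 0) = -125*(-72 + 0) = -125*(-72) = 9000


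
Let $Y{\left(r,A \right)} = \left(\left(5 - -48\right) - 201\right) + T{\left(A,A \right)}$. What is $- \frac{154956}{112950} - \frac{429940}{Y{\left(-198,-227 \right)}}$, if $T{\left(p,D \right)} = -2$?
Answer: $\frac{53931644}{18825} \approx 2864.9$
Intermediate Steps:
$Y{\left(r,A \right)} = -150$ ($Y{\left(r,A \right)} = \left(\left(5 - -48\right) - 201\right) - 2 = \left(\left(5 + 48\right) - 201\right) - 2 = \left(53 - 201\right) - 2 = -148 - 2 = -150$)
$- \frac{154956}{112950} - \frac{429940}{Y{\left(-198,-227 \right)}} = - \frac{154956}{112950} - \frac{429940}{-150} = \left(-154956\right) \frac{1}{112950} - - \frac{42994}{15} = - \frac{25826}{18825} + \frac{42994}{15} = \frac{53931644}{18825}$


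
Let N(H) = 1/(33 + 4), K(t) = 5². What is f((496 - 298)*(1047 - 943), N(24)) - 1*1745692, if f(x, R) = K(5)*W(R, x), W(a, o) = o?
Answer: -1230892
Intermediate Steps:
K(t) = 25
N(H) = 1/37
f(x, R) = 25*x
f((496 - 298)*(1047 - 943), N(24)) - 1*1745692 = 25*((496 - 298)*(1047 - 943)) - 1*1745692 = 25*(198*104) - 1745692 = 25*20592 - 1745692 = 514800 - 1745692 = -1230892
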